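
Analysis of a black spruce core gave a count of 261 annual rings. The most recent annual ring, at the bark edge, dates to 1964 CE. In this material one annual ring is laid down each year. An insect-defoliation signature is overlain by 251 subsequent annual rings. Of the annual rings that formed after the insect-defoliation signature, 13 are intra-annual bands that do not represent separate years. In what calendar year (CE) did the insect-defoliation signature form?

251 annual rings post-date the insect-defoliation signature.
Excluding 13 false annual rings: 251 − 13 = 238.
The annual ring at the bark edge is 1964 CE, so the insect-defoliation signature dates to 1964 − 238 = 1726 CE.

1726 CE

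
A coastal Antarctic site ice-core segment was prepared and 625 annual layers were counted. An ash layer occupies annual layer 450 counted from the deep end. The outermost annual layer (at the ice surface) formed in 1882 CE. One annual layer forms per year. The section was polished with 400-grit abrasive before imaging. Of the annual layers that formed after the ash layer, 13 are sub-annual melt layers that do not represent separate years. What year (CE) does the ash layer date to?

1720 CE

625 − 450 = 175 annual layers lie beyond the ash layer toward the ice surface.
Excluding 13 false annual layers: 175 − 13 = 162.
Counting back 162 years from 1882 CE places the ash layer in 1882 − 162 = 1720 CE.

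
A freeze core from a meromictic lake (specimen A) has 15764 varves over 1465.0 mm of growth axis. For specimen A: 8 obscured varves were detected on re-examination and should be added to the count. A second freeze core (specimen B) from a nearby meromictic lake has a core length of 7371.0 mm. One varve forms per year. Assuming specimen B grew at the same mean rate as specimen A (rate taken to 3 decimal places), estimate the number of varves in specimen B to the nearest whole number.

79258 varves

Specimen A: true varve count = 15764 + 8 = 15772.
A: Extension rate ≈ 1465.0 / 15772 = 0.093 mm/yr.
B spans 7371.0 / 0.093 = 79258.06 years ≈ 79258 varves.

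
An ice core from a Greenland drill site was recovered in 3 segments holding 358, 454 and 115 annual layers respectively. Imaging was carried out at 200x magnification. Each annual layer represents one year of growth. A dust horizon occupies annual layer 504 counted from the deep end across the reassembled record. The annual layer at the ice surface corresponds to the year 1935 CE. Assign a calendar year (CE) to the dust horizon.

Total annual layers = 358 + 454 + 115 = 927.
927 − 504 = 423 annual layers lie beyond the dust horizon toward the ice surface.
Counting back 423 years from 1935 CE places the dust horizon in 1935 − 423 = 1512 CE.

1512 CE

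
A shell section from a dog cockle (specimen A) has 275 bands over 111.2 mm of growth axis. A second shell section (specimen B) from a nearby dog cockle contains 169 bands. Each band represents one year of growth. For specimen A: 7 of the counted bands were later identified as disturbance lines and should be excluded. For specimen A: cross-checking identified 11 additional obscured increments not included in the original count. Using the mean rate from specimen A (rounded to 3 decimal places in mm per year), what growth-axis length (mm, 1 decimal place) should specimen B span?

67.4 mm

Specimen A: adjusted count: 275 − 7 + 11 = 279 bands.
A: 111.2 mm over 279 years gives 111.2 / 279 ≈ 0.399 mm/year.
Length of B = 0.399 × 169 = 67.4 mm.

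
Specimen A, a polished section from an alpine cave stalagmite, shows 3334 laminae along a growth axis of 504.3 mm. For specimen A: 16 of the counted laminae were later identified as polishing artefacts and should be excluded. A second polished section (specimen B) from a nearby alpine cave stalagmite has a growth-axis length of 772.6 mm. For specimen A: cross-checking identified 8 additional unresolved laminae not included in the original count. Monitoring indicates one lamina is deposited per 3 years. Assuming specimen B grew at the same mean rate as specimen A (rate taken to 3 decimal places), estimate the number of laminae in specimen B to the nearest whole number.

Specimen A: after corrections the count is 3334 − 16 + 8 = 3326 laminae.
Specimen A: at 3 years per lamina, 3326 × 3 = 9978 years.
A: 504.3 mm over 9978 years gives 504.3 / 9978 ≈ 0.051 mm per year.
B spans 772.6 / 0.051 = 15149.02 years; at 3 years per lamina that is 15149.02 / 3 ≈ 5050 laminae.

5050 laminae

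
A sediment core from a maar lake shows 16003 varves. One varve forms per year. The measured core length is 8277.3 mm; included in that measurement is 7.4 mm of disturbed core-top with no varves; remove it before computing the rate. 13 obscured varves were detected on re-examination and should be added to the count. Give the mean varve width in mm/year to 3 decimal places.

Correcting the raw count gives 16003 + 13 = 16016 true varves.
Removing the 7.4 mm offcut leaves 8277.3 − 7.4 = 8269.9 mm.
Mean rate = 8269.9 mm / 16016 years ≈ 0.516 mm/year.

0.516 mm/year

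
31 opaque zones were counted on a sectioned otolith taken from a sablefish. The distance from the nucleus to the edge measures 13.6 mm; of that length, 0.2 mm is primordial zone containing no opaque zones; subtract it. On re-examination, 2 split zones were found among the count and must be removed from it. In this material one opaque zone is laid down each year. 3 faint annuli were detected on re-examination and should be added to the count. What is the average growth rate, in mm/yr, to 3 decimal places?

True opaque zone count = 31 − 2 + 3 = 32.
The growth record spans 13.6 − 0.2 = 13.4 mm.
Mean rate = 13.4 mm / 32 years ≈ 0.419 mm/yr.

0.419 mm/yr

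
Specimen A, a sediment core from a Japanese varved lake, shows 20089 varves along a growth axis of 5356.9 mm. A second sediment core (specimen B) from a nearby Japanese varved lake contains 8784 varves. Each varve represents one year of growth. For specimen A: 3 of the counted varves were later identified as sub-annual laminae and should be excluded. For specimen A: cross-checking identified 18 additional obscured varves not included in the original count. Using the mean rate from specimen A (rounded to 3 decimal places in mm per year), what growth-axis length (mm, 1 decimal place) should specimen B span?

2336.5 mm

Specimen A: after corrections the count is 20089 − 3 + 18 = 20104 varves.
A: Extension rate ≈ 5356.9 / 20104 = 0.266 mm per year.
B's length ≈ 0.266 × 8784 = 2336.5 mm.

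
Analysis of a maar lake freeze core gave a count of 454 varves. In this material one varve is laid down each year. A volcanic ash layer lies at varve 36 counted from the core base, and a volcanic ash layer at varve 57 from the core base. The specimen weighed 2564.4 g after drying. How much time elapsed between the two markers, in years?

The two markers are separated by 57 − 36 = 21 varves.
That is 21 years at one varve per year.

21 years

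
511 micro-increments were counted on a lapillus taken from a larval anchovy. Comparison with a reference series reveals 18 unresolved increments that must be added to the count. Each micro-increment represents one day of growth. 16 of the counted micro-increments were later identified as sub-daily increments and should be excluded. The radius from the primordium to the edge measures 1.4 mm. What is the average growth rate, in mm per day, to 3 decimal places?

0.003 mm per day

After corrections the count is 511 − 16 + 18 = 513 micro-increments.
1.4 mm over 513 days gives 1.4 / 513 ≈ 0.003 mm per day.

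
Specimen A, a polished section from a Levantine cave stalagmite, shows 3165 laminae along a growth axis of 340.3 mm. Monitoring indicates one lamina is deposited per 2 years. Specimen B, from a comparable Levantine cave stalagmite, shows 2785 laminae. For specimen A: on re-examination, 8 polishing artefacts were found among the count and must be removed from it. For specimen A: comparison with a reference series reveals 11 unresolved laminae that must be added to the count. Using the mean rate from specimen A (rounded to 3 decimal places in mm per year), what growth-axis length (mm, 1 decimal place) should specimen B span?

Specimen A: true lamina count = 3165 − 8 + 11 = 3168.
Specimen A: 3168 laminae at 2 years each span 3168 × 2 = 6336 years.
A: Mean rate = 340.3 mm / 6336 years ≈ 0.054 mm per year.
Specimen B: multiplying by 2 years per lamina: 2785 × 2 = 5570 years. For B, 0.054 mm/year × 5570 years = 300.8 mm.

300.8 mm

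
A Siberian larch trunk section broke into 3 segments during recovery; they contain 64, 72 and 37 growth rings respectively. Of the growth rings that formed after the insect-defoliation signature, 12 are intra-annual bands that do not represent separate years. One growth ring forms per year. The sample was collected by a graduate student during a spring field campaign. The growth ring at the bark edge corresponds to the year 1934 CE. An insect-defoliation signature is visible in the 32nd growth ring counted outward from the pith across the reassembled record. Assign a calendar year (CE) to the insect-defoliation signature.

1805 CE

Total growth rings = 64 + 72 + 37 = 173.
Between growth ring 32 and the bark edge there are 173 − 32 = 141 growth rings.
Excluding 12 false growth rings: 141 − 12 = 129.
1934 − 129 = 1805 CE.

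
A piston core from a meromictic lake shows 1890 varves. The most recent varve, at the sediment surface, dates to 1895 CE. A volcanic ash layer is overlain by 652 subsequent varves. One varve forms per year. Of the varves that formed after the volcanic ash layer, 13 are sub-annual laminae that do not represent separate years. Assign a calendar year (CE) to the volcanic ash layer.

652 varves formed after the volcanic ash layer.
652 − 13 false = 639 true varves after the volcanic ash layer.
Counting back 639 years from 1895 CE places the volcanic ash layer in 1895 − 639 = 1256 CE.

1256 CE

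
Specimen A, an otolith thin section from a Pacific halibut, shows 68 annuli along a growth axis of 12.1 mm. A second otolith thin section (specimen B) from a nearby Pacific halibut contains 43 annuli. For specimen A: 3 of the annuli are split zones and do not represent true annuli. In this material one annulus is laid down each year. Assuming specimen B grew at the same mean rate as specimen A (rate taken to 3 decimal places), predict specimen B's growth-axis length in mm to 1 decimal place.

8.0 mm

Specimen A: adjusted count: 68 − 3 = 65 annuli.
A: Mean rate = 12.1 mm / 65 years ≈ 0.186 mm per year.
For B, 0.186 mm/year × 43 years = 8.0 mm.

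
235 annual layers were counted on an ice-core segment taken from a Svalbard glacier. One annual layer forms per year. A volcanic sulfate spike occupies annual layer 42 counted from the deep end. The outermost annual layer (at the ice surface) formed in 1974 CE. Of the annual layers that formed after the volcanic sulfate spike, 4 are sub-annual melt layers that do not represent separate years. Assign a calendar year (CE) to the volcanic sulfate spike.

Between annual layer 42 and the ice surface there are 235 − 42 = 193 annual layers.
Removing the 4 false annual layers leaves 193 − 4 = 189 true annual layers beyond the volcanic sulfate spike.
Counting back 189 years from 1974 CE places the volcanic sulfate spike in 1974 − 189 = 1785 CE.

1785 CE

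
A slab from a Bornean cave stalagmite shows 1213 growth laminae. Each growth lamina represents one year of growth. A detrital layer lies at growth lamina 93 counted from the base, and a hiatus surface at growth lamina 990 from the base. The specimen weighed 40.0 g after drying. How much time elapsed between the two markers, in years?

897 years

Separation: 990 − 93 = 897 growth laminae.
One growth lamina per year makes the interval 897 years.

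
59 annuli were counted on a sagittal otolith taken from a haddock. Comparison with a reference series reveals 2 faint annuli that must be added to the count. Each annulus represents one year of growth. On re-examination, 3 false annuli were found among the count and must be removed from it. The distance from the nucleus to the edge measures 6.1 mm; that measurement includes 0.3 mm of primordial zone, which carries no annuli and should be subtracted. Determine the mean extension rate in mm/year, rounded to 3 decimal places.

0.100 mm/year

After corrections the count is 59 − 3 + 2 = 58 annuli.
The growth record spans 6.1 − 0.3 = 5.8 mm.
5.8 mm over 58 years gives 5.8 / 58 ≈ 0.100 mm/year.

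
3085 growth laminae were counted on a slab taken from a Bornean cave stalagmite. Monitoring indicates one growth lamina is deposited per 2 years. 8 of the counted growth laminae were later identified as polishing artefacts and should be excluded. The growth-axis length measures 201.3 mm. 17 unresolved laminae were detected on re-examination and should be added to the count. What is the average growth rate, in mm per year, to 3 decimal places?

Adjusted count: 3085 − 8 + 17 = 3094 growth laminae.
At 2 years per growth lamina, 3094 × 2 = 6188 years.
Extension rate ≈ 201.3 / 6188 = 0.033 mm per year.

0.033 mm per year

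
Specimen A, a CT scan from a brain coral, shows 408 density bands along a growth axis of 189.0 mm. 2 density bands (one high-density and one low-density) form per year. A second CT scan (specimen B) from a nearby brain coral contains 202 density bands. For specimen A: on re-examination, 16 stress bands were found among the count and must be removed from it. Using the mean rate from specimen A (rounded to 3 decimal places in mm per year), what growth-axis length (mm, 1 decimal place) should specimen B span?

Specimen A: adjusted count: 408 − 16 = 392 density bands.
Specimen A: 392 density bands at 2 per year is 392 / 2 = 196 years.
A: 189.0 mm over 196 years gives 189.0 / 196 ≈ 0.964 mm/yr.
Specimen B: 202 density bands at 2 per year is 202 / 2 = 101 years. B's length ≈ 0.964 × 101 = 97.4 mm.

97.4 mm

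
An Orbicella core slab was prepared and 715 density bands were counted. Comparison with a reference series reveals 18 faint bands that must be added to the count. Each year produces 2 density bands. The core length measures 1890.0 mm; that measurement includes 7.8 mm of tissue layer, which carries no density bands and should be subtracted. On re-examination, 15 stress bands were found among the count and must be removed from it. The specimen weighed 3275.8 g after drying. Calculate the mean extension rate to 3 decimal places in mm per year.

5.243 mm per year

After corrections the count is 715 − 15 + 18 = 718 density bands.
Dividing by 2 density bands per year: 718 / 2 = 359 years.
The growth record spans 1890.0 − 7.8 = 1882.2 mm.
Extension rate ≈ 1882.2 / 359 = 5.243 mm per year.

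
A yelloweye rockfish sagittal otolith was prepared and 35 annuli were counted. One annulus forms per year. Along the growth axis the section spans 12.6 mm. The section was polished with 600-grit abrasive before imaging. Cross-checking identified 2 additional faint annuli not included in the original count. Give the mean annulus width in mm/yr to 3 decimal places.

After corrections the count is 35 + 2 = 37 annuli.
Extension rate ≈ 12.6 / 37 = 0.341 mm/yr.

0.341 mm/yr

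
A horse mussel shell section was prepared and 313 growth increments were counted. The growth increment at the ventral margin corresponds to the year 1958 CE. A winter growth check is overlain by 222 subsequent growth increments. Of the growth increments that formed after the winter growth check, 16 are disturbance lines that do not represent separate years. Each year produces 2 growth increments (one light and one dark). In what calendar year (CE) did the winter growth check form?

222 growth increments formed after the winter growth check.
222 − 16 false = 206 true growth increments after the winter growth check.
Dividing by 2 growth increments per year: 206 / 2 = 103 years.
Counting back 103 years from 1958 CE places the winter growth check in 1958 − 103 = 1855 CE.

1855 CE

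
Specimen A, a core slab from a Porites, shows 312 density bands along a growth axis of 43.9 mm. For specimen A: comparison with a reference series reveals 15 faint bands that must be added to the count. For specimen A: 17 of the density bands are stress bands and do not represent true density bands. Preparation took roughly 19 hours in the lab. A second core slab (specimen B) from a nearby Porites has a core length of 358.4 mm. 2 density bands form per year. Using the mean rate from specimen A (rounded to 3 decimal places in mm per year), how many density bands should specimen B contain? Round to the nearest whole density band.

2533 density bands

Specimen A: after corrections the count is 312 − 17 + 15 = 310 density bands.
Specimen A: dividing by 2 density bands per year: 310 / 2 = 155 years.
A: Extension rate ≈ 43.9 / 155 = 0.283 mm per year.
For B, 358.4 / 0.283 = 1266.43 years; at 2 density bands per year that is 1266.43 × 2 ≈ 2533 density bands.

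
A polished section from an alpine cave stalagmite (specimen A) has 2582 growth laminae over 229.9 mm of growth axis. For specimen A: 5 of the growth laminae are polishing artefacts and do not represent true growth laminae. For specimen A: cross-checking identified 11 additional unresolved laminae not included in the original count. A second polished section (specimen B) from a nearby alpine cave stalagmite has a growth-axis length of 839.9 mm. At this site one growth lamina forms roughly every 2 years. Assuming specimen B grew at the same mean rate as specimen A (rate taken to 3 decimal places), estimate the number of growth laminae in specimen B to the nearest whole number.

Specimen A: true growth lamina count = 2582 − 5 + 11 = 2588.
Specimen A: 2588 growth laminae at 2 years each span 2588 × 2 = 5176 years.
A: Mean rate = 229.9 mm / 5176 years ≈ 0.044 mm per year.
For B, 839.9 / 0.044 = 19088.64 years; at 2 years per growth lamina that is 19088.64 / 2 ≈ 9544 growth laminae.

9544 growth laminae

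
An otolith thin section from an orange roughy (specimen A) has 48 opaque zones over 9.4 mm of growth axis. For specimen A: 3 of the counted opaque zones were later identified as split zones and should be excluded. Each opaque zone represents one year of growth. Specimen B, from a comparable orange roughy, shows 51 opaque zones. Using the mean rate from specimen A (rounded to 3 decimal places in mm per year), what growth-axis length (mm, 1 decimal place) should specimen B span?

10.7 mm

Specimen A: correcting the raw count gives 48 − 3 = 45 true opaque zones.
A: Mean rate = 9.4 mm / 45 years ≈ 0.209 mm per year.
B's length ≈ 0.209 × 51 = 10.7 mm.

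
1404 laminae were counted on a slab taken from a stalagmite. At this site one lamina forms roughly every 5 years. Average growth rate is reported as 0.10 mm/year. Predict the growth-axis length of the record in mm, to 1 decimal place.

702.0 mm

Multiplying by 5 years per lamina: 1404 × 5 = 7020 years.
Length ≈ 0.10 × 7020 = 702.0 mm.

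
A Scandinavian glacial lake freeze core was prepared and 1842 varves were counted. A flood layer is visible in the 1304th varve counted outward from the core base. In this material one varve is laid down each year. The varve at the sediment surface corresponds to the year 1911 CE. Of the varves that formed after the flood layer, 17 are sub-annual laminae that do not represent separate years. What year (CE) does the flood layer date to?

1390 CE

1842 − 1304 = 538 varves lie beyond the flood layer toward the sediment surface.
Removing the 17 false varves leaves 538 − 17 = 521 true varves beyond the flood layer.
The varve at the sediment surface is 1911 CE, so the flood layer dates to 1911 − 521 = 1390 CE.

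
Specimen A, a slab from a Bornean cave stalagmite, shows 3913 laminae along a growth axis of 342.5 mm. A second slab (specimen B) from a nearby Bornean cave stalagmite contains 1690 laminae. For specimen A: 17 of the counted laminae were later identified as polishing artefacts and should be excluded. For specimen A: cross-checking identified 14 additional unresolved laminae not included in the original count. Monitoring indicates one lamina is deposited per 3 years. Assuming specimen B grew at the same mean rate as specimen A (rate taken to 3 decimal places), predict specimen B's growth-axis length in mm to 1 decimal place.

Specimen A: after corrections the count is 3913 − 17 + 14 = 3910 laminae.
Specimen A: at 3 years per lamina, 3910 × 3 = 11730 years.
A: Mean rate = 342.5 mm / 11730 years ≈ 0.029 mm per year.
Specimen B: at 3 years per lamina, 1690 × 3 = 5070 years. Length of B = 0.029 × 5070 = 147.0 mm.

147.0 mm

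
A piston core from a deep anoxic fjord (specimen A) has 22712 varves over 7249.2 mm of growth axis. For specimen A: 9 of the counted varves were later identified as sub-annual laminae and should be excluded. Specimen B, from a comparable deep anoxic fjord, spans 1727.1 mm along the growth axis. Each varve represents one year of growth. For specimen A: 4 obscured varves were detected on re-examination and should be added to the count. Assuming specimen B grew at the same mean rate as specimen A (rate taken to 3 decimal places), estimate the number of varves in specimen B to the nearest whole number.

5414 varves

Specimen A: adjusted count: 22712 − 9 + 4 = 22707 varves.
A: Extension rate ≈ 7249.2 / 22707 = 0.319 mm/yr.
Specimen B: 1727.1 mm / 0.319 mm per year = 5414.11 years ≈ 5414 varves.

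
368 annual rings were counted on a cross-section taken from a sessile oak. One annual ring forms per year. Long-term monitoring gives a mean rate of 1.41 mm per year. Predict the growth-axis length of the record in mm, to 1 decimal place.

518.9 mm

368 years of growth are recorded.
Length ≈ 1.41 × 368 = 518.9 mm.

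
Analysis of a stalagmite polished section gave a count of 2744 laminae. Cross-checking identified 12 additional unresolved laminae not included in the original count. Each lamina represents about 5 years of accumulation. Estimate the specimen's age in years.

13780 years

Adjusted count: 2744 + 12 = 2756 laminae.
At 5 years per lamina, 2756 × 5 = 13780 years.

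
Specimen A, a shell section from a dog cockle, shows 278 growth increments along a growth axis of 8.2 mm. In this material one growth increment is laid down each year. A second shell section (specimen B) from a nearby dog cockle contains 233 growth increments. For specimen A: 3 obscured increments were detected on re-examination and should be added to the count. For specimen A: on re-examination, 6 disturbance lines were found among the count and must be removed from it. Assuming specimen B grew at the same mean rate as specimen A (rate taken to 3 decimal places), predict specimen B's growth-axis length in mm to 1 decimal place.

7.0 mm

Specimen A: adjusted count: 278 − 6 + 3 = 275 growth increments.
A: 8.2 mm over 275 years gives 8.2 / 275 ≈ 0.030 mm/yr.
Length of B = 0.030 × 233 = 7.0 mm.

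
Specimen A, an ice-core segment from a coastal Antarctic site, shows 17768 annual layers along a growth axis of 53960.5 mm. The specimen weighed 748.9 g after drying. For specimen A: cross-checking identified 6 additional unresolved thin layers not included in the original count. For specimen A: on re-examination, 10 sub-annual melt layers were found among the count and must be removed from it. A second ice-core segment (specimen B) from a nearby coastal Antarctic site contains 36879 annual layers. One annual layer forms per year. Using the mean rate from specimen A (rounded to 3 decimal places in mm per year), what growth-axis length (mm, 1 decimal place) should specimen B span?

Specimen A: correcting the raw count gives 17768 − 10 + 6 = 17764 true annual layers.
A: 53960.5 mm over 17764 years gives 53960.5 / 17764 ≈ 3.038 mm/yr.
B's length ≈ 3.038 × 36879 = 112038.4 mm.

112038.4 mm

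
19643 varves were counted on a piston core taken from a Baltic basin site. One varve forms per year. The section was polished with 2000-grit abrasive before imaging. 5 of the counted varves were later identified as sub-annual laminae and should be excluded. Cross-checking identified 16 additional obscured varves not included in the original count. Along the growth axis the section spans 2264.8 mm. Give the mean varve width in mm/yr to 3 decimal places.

0.115 mm/yr

True varve count = 19643 − 5 + 16 = 19654.
2264.8 mm over 19654 years gives 2264.8 / 19654 ≈ 0.115 mm/yr.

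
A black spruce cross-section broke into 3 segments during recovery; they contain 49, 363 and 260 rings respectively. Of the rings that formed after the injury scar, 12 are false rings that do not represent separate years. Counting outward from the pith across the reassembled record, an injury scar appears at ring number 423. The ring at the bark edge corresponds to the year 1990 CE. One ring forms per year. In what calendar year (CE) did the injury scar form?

Total rings = 49 + 363 + 260 = 672.
672 − 423 = 249 rings lie beyond the injury scar toward the bark edge.
Removing the 12 false rings leaves 249 − 12 = 237 true rings beyond the injury scar.
Counting back 237 years from 1990 CE places the injury scar in 1990 − 237 = 1753 CE.

1753 CE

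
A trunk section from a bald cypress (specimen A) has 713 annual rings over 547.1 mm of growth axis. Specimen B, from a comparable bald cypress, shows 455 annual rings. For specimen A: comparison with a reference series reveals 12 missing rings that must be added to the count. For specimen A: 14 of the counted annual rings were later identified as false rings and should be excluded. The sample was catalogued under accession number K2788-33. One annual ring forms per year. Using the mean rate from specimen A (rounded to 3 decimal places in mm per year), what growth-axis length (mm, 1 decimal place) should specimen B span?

349.9 mm

Specimen A: correcting the raw count gives 713 − 14 + 12 = 711 true annual rings.
A: Extension rate ≈ 547.1 / 711 = 0.769 mm per year.
B's length ≈ 0.769 × 455 = 349.9 mm.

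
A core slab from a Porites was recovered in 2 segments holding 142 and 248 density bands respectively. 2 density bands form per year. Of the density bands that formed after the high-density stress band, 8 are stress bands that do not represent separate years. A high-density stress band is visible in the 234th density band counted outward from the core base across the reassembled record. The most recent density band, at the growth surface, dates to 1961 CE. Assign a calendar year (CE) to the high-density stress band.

Total density bands = 142 + 248 = 390.
390 − 234 = 156 density bands lie beyond the high-density stress band toward the growth surface.
156 − 8 false = 148 true density bands after the high-density stress band.
Dividing by 2 density bands per year: 148 / 2 = 74 years.
The density band at the growth surface is 1961 CE, so the high-density stress band dates to 1961 − 74 = 1887 CE.

1887 CE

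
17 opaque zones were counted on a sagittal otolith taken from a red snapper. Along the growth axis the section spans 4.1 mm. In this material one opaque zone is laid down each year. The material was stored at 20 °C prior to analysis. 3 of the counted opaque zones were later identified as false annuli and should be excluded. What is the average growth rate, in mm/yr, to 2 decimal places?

0.29 mm/yr

After corrections the count is 17 − 3 = 14 opaque zones.
4.1 mm over 14 years gives 4.1 / 14 ≈ 0.29 mm/yr.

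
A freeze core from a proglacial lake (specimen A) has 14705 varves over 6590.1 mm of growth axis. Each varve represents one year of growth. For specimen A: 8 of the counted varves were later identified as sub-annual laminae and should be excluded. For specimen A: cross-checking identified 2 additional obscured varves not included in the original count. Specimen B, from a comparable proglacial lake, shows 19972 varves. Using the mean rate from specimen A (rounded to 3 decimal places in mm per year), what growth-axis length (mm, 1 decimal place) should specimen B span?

8947.5 mm

Specimen A: true varve count = 14705 − 8 + 2 = 14699.
A: Mean rate = 6590.1 mm / 14699 years ≈ 0.448 mm per year.
B's length ≈ 0.448 × 19972 = 8947.5 mm.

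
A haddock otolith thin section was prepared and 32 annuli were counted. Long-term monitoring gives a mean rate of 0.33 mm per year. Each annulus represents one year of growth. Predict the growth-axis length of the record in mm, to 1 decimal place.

The record spans 32 years at 0.33 mm per year.
32 years at 0.33 mm/year gives 0.33 × 32 = 10.6 mm.

10.6 mm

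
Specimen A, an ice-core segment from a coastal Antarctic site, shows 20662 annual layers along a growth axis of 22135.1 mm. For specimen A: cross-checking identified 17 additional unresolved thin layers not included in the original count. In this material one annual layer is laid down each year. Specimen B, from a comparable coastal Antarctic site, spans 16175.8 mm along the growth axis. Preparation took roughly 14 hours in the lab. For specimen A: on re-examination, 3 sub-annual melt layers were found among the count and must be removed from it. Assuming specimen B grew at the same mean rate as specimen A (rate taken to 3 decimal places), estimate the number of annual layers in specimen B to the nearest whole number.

15103 annual layers

Specimen A: true annual layer count = 20662 − 3 + 17 = 20676.
A: Extension rate ≈ 22135.1 / 20676 = 1.071 mm per year.
For B, 16175.8 / 1.071 = 15103.45 years ≈ 15103 annual layers.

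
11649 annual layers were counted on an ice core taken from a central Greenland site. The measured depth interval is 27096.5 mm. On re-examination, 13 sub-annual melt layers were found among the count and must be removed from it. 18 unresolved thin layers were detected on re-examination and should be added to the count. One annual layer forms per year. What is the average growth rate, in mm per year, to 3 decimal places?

2.325 mm per year

Adjusted count: 11649 − 13 + 18 = 11654 annual layers.
Extension rate ≈ 27096.5 / 11654 = 2.325 mm per year.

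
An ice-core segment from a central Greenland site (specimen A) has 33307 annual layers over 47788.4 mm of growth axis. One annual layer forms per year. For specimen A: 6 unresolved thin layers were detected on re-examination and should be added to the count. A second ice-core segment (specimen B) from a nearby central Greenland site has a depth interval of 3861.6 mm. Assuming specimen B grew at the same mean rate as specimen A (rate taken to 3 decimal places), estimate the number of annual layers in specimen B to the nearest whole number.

Specimen A: correcting the raw count gives 33307 + 6 = 33313 true annual layers.
A: Mean rate = 47788.4 mm / 33313 years ≈ 1.435 mm/yr.
B spans 3861.6 / 1.435 = 2691.01 years ≈ 2691 annual layers.

2691 annual layers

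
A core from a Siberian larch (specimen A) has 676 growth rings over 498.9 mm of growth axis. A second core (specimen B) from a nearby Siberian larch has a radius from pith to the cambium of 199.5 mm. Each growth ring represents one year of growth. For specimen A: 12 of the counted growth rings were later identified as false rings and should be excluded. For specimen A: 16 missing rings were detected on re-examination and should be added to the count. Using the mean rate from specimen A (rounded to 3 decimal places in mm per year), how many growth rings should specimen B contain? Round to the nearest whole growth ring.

272 growth rings

Specimen A: correcting the raw count gives 676 − 12 + 16 = 680 true growth rings.
A: Mean rate = 498.9 mm / 680 years ≈ 0.734 mm/year.
For B, 199.5 / 0.734 = 271.80 years ≈ 272 growth rings.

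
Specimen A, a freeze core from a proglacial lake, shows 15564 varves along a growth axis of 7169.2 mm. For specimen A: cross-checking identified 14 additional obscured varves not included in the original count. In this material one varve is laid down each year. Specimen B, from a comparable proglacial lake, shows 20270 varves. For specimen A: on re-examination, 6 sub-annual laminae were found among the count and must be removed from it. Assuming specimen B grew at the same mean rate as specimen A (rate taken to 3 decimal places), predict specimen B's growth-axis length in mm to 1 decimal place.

Specimen A: adjusted count: 15564 − 6 + 14 = 15572 varves.
A: Extension rate ≈ 7169.2 / 15572 = 0.460 mm/year.
For B, 0.460 mm/year × 20270 years = 9324.2 mm.

9324.2 mm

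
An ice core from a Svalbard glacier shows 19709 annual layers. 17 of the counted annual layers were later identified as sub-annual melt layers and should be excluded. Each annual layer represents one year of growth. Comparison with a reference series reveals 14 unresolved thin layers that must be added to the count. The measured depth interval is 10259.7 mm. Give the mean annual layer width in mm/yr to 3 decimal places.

True annual layer count = 19709 − 17 + 14 = 19706.
Extension rate ≈ 10259.7 / 19706 = 0.521 mm/yr.

0.521 mm/yr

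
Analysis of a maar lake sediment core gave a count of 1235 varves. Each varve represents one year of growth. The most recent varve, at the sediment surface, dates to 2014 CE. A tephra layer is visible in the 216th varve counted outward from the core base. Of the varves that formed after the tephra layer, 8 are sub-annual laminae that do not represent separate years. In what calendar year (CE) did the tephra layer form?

1235 − 216 = 1019 varves lie beyond the tephra layer toward the sediment surface.
Removing the 8 false varves leaves 1019 − 8 = 1011 true varves beyond the tephra layer.
Counting back 1011 years from 2014 CE places the tephra layer in 2014 − 1011 = 1003 CE.

1003 CE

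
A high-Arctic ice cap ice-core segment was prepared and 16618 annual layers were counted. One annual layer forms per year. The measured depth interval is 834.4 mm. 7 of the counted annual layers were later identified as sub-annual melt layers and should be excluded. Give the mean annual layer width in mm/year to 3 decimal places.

0.050 mm/year

After corrections the count is 16618 − 7 = 16611 annual layers.
834.4 mm over 16611 years gives 834.4 / 16611 ≈ 0.050 mm/year.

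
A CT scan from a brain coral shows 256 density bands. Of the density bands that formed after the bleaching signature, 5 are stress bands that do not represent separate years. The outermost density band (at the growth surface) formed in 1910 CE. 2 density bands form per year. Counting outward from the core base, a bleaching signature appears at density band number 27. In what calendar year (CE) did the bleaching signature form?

1798 CE

256 − 27 = 229 density bands lie beyond the bleaching signature toward the growth surface.
Excluding 5 false density bands: 229 − 5 = 224.
Dividing by 2 density bands per year: 224 / 2 = 112 years.
The density band at the growth surface is 1910 CE, so the bleaching signature dates to 1910 − 112 = 1798 CE.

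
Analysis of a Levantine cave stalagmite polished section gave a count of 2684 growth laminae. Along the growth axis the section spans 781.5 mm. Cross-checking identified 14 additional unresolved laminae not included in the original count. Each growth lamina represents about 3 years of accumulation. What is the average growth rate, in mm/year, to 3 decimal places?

True growth lamina count = 2684 + 14 = 2698.
2698 growth laminae at 3 years each span 2698 × 3 = 8094 years.
781.5 mm over 8094 years gives 781.5 / 8094 ≈ 0.097 mm/year.

0.097 mm/year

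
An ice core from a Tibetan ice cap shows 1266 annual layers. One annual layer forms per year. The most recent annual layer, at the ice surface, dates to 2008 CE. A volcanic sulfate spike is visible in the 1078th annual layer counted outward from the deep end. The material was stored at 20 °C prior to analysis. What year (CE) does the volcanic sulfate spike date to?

1820 CE

The volcanic sulfate spike sits at annual layer 1078 from the deep end, so 1266 − 1078 = 188 annual layers formed after it.
2008 − 188 = 1820 CE.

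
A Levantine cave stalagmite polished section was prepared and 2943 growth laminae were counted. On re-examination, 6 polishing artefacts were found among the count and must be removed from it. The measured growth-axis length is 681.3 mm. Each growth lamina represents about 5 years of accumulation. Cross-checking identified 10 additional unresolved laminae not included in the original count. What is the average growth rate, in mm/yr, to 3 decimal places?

0.046 mm/yr

True growth lamina count = 2943 − 6 + 10 = 2947.
2947 growth laminae at 5 years each span 2947 × 5 = 14735 years.
Extension rate ≈ 681.3 / 14735 = 0.046 mm/yr.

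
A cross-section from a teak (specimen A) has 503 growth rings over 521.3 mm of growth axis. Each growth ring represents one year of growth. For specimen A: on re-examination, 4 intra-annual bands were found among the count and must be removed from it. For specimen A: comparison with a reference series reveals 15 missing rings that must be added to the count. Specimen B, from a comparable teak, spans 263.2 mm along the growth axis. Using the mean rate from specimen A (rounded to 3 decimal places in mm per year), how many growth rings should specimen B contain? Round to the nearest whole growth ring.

Specimen A: adjusted count: 503 − 4 + 15 = 514 growth rings.
A: Extension rate ≈ 521.3 / 514 = 1.014 mm/year.
For B, 263.2 / 1.014 = 259.57 years ≈ 260 growth rings.

260 growth rings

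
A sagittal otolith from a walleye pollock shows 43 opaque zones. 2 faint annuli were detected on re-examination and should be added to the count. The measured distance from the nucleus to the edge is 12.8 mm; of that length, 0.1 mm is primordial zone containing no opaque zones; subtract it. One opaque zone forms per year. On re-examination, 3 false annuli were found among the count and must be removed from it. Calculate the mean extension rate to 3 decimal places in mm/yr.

0.302 mm/yr

Correcting the raw count gives 43 − 3 + 2 = 42 true opaque zones.
Net length = 12.8 − 0.1 = 12.7 mm.
Extension rate ≈ 12.7 / 42 = 0.302 mm/yr.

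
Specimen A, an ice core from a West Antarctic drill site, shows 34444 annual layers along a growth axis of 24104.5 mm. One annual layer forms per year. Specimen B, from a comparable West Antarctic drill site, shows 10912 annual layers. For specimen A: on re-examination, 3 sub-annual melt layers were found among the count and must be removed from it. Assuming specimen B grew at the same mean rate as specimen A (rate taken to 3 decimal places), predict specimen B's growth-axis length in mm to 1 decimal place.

Specimen A: true annual layer count = 34444 − 3 = 34441.
A: Mean rate = 24104.5 mm / 34441 years ≈ 0.700 mm/year.
B's length ≈ 0.700 × 10912 = 7638.4 mm.

7638.4 mm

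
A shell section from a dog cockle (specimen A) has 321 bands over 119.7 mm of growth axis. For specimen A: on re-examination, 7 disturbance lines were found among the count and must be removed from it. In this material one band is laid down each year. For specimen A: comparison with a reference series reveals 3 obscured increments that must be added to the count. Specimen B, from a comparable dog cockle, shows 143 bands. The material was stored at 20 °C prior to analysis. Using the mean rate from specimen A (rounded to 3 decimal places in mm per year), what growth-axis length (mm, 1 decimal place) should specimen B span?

54.1 mm

Specimen A: adjusted count: 321 − 7 + 3 = 317 bands.
A: Extension rate ≈ 119.7 / 317 = 0.378 mm/year.
Length of B = 0.378 × 143 = 54.1 mm.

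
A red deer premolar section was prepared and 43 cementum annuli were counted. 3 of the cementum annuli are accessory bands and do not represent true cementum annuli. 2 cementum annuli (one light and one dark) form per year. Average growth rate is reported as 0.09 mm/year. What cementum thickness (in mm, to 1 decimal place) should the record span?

1.8 mm

Correcting the raw count gives 43 − 3 = 40 true cementum annuli.
Dividing by 2 cementum annuli per year: 40 / 2 = 20 years.
Length ≈ 0.09 × 20 = 1.8 mm.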